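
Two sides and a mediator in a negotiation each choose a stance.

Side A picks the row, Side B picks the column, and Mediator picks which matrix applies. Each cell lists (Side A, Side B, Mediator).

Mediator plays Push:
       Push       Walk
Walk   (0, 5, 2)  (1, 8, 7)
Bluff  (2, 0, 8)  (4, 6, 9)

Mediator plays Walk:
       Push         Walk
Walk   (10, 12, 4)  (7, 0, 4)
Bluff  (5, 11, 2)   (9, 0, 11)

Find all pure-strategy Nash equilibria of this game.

Side A against (Push, Push): payoffs 0, 2 → best response Bluff.
Side A against (Push, Walk): payoffs 10, 5 → best response Walk.
Side A against (Walk, Push): payoffs 1, 4 → best response Bluff.
Side A against (Walk, Walk): payoffs 7, 9 → best response Bluff.
Side B against (Walk, Push): payoffs 5, 8 → best response Walk.
Side B against (Walk, Walk): payoffs 12, 0 → best response Push.
Side B against (Bluff, Push): payoffs 0, 6 → best response Walk.
Side B against (Bluff, Walk): payoffs 11, 0 → best response Push.
Mediator against (Walk, Push): payoffs 2, 4 → best response Walk.
Mediator against (Walk, Walk): payoffs 7, 4 → best response Push.
Mediator against (Bluff, Push): payoffs 8, 2 → best response Push.
Mediator against (Bluff, Walk): payoffs 9, 11 → best response Walk.
Mutual best responses: (Walk, Push, Walk).

Pure NE: (Walk, Push, Walk)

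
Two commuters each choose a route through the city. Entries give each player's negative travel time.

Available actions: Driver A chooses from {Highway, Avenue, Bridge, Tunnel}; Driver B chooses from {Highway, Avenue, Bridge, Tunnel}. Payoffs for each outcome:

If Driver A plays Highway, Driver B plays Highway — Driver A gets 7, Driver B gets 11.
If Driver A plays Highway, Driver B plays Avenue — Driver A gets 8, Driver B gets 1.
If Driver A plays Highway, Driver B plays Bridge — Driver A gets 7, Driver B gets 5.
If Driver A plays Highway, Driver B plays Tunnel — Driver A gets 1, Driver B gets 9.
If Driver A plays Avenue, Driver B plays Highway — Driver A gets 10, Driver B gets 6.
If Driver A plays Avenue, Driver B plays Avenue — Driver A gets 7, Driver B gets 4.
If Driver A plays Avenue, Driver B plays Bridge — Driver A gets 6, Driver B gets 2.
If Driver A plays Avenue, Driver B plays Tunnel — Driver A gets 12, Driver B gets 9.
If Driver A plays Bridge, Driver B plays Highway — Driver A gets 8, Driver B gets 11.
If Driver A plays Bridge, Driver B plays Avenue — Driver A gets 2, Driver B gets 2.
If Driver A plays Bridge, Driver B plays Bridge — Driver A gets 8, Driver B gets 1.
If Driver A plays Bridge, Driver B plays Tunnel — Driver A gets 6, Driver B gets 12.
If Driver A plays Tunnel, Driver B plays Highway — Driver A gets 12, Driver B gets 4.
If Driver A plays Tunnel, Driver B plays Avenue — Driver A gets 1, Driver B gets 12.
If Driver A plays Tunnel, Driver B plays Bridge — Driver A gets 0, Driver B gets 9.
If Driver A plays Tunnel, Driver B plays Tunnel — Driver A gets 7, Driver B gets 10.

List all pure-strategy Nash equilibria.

For each strategy profile, look for a profitable unilateral deviation.
(Highway, Highway): Driver A can switch to Avenue (7 → 10). Not NE.
(Highway, Avenue): Driver B can switch to Highway (1 → 11). Not NE.
(Highway, Bridge): Driver A can switch to Bridge (7 → 8). Not NE.
(Highway, Tunnel): Driver A can switch to Avenue (1 → 12). Not NE.
(Avenue, Highway): Driver A can switch to Tunnel (10 → 12). Not NE.
(Avenue, Avenue): Driver A can switch to Highway (7 → 8). Not NE.
(Avenue, Tunnel): Driver A gets 12, best alternative 7; Driver B gets 9, best alternative 6. No profitable deviation — NE.
(The remaining 9 profiles each have a profitable deviation by the same check.)

(Avenue, Tunnel)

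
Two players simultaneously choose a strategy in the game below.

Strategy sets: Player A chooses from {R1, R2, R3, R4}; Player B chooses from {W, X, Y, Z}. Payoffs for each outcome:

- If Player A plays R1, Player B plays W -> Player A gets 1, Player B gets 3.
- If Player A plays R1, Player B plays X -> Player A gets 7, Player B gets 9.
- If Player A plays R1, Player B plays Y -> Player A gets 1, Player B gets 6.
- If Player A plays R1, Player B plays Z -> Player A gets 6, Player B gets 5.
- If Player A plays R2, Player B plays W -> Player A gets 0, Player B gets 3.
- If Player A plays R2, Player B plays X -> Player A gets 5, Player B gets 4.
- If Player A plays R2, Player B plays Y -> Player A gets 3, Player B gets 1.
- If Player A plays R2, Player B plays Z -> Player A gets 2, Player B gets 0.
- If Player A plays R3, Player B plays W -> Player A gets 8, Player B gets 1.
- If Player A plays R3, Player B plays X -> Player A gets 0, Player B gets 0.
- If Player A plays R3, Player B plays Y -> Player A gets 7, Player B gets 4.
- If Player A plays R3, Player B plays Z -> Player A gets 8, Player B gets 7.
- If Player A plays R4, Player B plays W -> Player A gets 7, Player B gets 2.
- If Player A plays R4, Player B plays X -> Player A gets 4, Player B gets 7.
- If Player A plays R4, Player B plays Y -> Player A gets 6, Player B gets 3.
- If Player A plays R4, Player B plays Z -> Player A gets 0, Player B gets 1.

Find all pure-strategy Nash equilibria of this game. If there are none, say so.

The pure Nash equilibria are (R1, X), (R3, Z).

For each player, find the best response to each opponent profile; mutual best responses are the pure NE.
Player A against W: payoffs 1, 0, 8, 7 → best response R3.
Player A against X: payoffs 7, 5, 0, 4 → best response R1.
Player A against Y: payoffs 1, 3, 7, 6 → best response R3.
Player A against Z: payoffs 6, 2, 8, 0 → best response R3.
Player B against R1: payoffs 3, 9, 6, 5 → best response X.
Player B against R2: payoffs 3, 4, 1, 0 → best response X.
Player B against R3: payoffs 1, 0, 4, 7 → best response Z.
Player B against R4: payoffs 2, 7, 3, 1 → best response X.
Mutual best responses: (R1, X); (R3, Z).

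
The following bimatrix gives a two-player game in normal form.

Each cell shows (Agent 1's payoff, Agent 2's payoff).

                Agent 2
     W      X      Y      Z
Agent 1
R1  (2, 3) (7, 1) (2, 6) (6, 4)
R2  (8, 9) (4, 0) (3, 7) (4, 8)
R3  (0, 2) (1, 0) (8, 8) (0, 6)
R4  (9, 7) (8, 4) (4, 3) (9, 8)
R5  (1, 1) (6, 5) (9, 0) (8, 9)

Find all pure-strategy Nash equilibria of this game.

The unique pure-strategy Nash equilibrium is (R4, Z).

Agent 1 against W: payoffs 2, 8, 0, 9, 1 → best response R4.
Agent 1 against X: payoffs 7, 4, 1, 8, 6 → best response R4.
Agent 1 against Y: payoffs 2, 3, 8, 4, 9 → best response R5.
Agent 1 against Z: payoffs 6, 4, 0, 9, 8 → best response R4.
Agent 2 against R1: payoffs 3, 1, 6, 4 → best response Y.
Agent 2 against R2: payoffs 9, 0, 7, 8 → best response W.
Agent 2 against R3: payoffs 2, 0, 8, 6 → best response Y.
Agent 2 against R4: payoffs 7, 4, 3, 8 → best response Z.
Agent 2 against R5: payoffs 1, 5, 0, 9 → best response Z.
Mutual best responses: (R4, Z).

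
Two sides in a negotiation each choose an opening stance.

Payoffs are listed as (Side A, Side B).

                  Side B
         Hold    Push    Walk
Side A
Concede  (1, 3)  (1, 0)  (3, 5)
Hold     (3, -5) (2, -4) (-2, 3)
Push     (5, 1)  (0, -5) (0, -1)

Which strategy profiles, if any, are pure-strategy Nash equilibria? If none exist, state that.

Pure-strategy Nash equilibria: (Concede, Walk) and (Push, Hold)

(Concede, Hold): Side A can switch to Hold (1 → 3). Not NE.
(Concede, Push): Side A can switch to Hold (1 → 2). Not NE.
(Concede, Walk): Side A gets 3, best alternative 0; Side B gets 5, best alternative 3. No profitable deviation — NE.
(Hold, Hold): Side A can switch to Push (3 → 5). Not NE.
(Hold, Push): Side B can switch to Walk (-4 → 3). Not NE.
(Hold, Walk): Side A can switch to Concede (-2 → 3). Not NE.
(Push, Hold): Side A gets 5, best alternative 3; Side B gets 1, best alternative -1. No profitable deviation — NE.
(Push, Push): Side A can switch to Concede (0 → 1). Not NE.
(The remaining 1 profile has a profitable deviation by the same check.)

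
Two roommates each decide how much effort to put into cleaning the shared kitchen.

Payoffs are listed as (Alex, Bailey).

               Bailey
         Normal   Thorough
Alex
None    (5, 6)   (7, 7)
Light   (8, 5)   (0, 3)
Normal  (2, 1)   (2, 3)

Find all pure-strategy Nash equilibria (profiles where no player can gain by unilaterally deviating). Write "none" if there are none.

The pure Nash equilibria are (None, Thorough) and (Light, Normal).

Alex against Normal: payoffs 5, 8, 2 → best response Light.
Alex against Thorough: payoffs 7, 0, 2 → best response None.
Bailey against None: payoffs 6, 7 → best response Thorough.
Bailey against Light: payoffs 5, 3 → best response Normal.
Bailey against Normal: payoffs 1, 3 → best response Thorough.
Mutual best responses: (None, Thorough); (Light, Normal).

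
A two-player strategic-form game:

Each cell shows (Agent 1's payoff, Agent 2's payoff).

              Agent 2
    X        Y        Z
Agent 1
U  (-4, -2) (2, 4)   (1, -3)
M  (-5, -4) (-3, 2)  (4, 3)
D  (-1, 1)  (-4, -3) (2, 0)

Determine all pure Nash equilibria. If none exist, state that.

For each strategy profile, look for a profitable unilateral deviation.
(U, X): Agent 1 can switch to D (-4 → -1). Not NE.
(U, Y): Agent 1 gets 2, best alternative -3; Agent 2 gets 4, best alternative -2. No profitable deviation — NE.
(U, Z): Agent 1 can switch to M (1 → 4). Not NE.
(M, X): Agent 1 can switch to U (-5 → -4). Not NE.
(M, Y): Agent 1 can switch to U (-3 → 2). Not NE.
(M, Z): Agent 1 gets 4, best alternative 2; Agent 2 gets 3, best alternative 2. No profitable deviation — NE.
(D, X): Agent 1 gets -1, best alternative -4; Agent 2 gets 1, best alternative 0. No profitable deviation — NE.
(D, Y): Agent 1 can switch to U (-4 → 2). Not NE.
(D, Z): Agent 1 can switch to M (2 → 4). Not NE.

Pure-strategy Nash equilibria: (U, Y) and (M, Z) and (D, X)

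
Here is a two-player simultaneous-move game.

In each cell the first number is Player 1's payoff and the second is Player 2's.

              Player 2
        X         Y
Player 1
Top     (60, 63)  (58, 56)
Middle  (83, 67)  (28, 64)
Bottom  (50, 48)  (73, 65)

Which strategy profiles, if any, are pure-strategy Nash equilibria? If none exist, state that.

Pure-strategy Nash equilibria: (Middle, X); (Bottom, Y)

Player 1 against X: payoffs 60, 83, 50 → best response Middle.
Player 1 against Y: payoffs 58, 28, 73 → best response Bottom.
Player 2 against Top: payoffs 63, 56 → best response X.
Player 2 against Middle: payoffs 67, 64 → best response X.
Player 2 against Bottom: payoffs 48, 65 → best response Y.
Mutual best responses: (Middle, X); (Bottom, Y).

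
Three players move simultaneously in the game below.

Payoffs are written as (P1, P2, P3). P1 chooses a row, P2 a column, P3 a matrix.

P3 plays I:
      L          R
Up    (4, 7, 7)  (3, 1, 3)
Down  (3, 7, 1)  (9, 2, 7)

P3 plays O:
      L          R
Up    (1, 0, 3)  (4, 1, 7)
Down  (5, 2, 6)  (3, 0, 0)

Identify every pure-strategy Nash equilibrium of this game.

Check each profile: it is a Nash equilibrium iff no player can strictly gain by switching unilaterally.
(Up, L, I): P1 gets 4, best alternative 3; P2 gets 7, best alternative 1; P3 gets 7, best alternative 3. No profitable deviation — NE.
(Up, L, O): P1 can switch to Down (1 → 5). Not NE.
(Up, R, I): P1 can switch to Down (3 → 9). Not NE.
(Up, R, O): P1 gets 4, best alternative 3; P2 gets 1, best alternative 0; P3 gets 7, best alternative 3. No profitable deviation — NE.
(Down, L, I): P1 can switch to Up (3 → 4). Not NE.
(Down, L, O): P1 gets 5, best alternative 1; P2 gets 2, best alternative 0; P3 gets 6, best alternative 1. No profitable deviation — NE.
(Down, R, I): P2 can switch to L (2 → 7). Not NE.
(Down, R, O): P1 can switch to Up (3 → 4). Not NE.

Pure-strategy Nash equilibria: (Up, L, I) and (Up, R, O) and (Down, L, O)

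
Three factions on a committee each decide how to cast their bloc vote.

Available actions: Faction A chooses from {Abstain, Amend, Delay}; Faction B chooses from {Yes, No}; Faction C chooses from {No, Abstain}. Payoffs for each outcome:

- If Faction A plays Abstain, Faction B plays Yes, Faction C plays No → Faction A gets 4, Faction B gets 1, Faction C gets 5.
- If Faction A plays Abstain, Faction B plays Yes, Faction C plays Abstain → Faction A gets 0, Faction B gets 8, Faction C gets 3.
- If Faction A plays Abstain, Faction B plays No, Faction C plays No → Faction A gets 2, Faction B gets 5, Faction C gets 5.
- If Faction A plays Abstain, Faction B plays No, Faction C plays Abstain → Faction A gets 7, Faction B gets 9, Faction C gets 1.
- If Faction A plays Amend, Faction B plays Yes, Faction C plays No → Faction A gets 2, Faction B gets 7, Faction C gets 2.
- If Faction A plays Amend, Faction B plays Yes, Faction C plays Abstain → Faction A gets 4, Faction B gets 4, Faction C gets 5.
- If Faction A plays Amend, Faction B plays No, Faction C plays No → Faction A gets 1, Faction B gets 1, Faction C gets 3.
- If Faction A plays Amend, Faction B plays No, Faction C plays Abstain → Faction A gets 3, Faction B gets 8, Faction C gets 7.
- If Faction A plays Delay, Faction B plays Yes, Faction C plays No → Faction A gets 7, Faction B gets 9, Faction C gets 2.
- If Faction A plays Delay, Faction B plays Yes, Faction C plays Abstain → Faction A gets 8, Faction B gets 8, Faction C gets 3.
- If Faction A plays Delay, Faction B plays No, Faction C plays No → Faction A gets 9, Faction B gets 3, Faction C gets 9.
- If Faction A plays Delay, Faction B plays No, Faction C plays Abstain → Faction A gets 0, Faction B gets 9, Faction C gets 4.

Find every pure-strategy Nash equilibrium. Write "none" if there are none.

(Abstain, Yes, No): Faction A can switch to Delay (4 → 7). Not NE.
(Abstain, Yes, Abstain): Faction A can switch to Amend (0 → 4). Not NE.
(Abstain, No, No): Faction A can switch to Delay (2 → 9). Not NE.
(Abstain, No, Abstain): Faction C can switch to No (1 → 5). Not NE.
(Amend, Yes, No): Faction A can switch to Abstain (2 → 4). Not NE.
(Amend, Yes, Abstain): Faction A can switch to Delay (4 → 8). Not NE.
(Amend, No, No): Faction A can switch to Abstain (1 → 2). Not NE.
(Amend, No, Abstain): Faction A can switch to Abstain (3 → 7). Not NE.
(The remaining 4 profiles each have a profitable deviation by the same check.)

This game has no pure Nash equilibrium.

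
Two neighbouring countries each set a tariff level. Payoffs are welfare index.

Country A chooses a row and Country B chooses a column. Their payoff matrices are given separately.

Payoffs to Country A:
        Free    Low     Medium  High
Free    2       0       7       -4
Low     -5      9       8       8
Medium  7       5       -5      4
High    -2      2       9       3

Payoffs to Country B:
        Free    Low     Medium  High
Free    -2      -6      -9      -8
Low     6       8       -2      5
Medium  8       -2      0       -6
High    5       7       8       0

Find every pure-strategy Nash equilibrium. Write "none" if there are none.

Country A against Free: payoffs 2, -5, 7, -2 → best response Medium.
Country A against Low: payoffs 0, 9, 5, 2 → best response Low.
Country A against Medium: payoffs 7, 8, -5, 9 → best response High.
Country A against High: payoffs -4, 8, 4, 3 → best response Low.
Country B against Free: payoffs -2, -6, -9, -8 → best response Free.
Country B against Low: payoffs 6, 8, -2, 5 → best response Low.
Country B against Medium: payoffs 8, -2, 0, -6 → best response Free.
Country B against High: payoffs 5, 7, 8, 0 → best response Medium.
Mutual best responses: (Low, Low); (Medium, Free); (High, Medium).

Pure-strategy Nash equilibria: (Low, Low), (Medium, Free), (High, Medium)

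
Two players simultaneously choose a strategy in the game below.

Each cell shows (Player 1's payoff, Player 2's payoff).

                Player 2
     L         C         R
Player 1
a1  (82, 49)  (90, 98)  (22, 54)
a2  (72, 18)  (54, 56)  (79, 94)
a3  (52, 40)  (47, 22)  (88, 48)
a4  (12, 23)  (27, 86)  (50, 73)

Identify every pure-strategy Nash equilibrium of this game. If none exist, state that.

(a1, C) and (a3, R)

Player 1 against L: payoffs 82, 72, 52, 12 → best response a1.
Player 1 against C: payoffs 90, 54, 47, 27 → best response a1.
Player 1 against R: payoffs 22, 79, 88, 50 → best response a3.
Player 2 against a1: payoffs 49, 98, 54 → best response C.
Player 2 against a2: payoffs 18, 56, 94 → best response R.
Player 2 against a3: payoffs 40, 22, 48 → best response R.
Player 2 against a4: payoffs 23, 86, 73 → best response C.
Mutual best responses: (a1, C); (a3, R).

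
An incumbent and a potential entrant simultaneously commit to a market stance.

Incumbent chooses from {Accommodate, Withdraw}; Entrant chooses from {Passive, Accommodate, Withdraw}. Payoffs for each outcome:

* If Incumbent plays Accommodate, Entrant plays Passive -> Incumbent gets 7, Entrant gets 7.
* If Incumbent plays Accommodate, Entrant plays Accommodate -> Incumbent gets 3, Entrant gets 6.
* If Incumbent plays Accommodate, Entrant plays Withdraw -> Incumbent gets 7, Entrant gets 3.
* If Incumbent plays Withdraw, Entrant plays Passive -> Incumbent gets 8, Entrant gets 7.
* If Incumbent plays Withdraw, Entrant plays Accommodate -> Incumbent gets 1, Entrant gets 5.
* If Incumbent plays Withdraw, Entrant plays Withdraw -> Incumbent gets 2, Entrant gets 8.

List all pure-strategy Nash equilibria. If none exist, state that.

No pure-strategy Nash equilibrium.

Incumbent against Passive: payoffs 7, 8 → best response Withdraw.
Incumbent against Accommodate: payoffs 3, 1 → best response Accommodate.
Incumbent against Withdraw: payoffs 7, 2 → best response Accommodate.
Entrant against Accommodate: payoffs 7, 6, 3 → best response Passive.
Entrant against Withdraw: payoffs 7, 5, 8 → best response Withdraw.
No profile is a mutual best response for all players.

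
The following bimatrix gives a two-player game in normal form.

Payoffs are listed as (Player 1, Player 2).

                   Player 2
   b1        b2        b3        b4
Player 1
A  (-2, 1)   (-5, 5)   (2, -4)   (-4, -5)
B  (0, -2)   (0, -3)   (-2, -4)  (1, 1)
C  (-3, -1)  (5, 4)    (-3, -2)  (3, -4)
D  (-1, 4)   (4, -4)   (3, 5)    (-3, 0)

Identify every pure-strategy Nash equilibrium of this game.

Pure-strategy Nash equilibria: (C, b2), (D, b3)

Player 1 against b1: payoffs -2, 0, -3, -1 → best response B.
Player 1 against b2: payoffs -5, 0, 5, 4 → best response C.
Player 1 against b3: payoffs 2, -2, -3, 3 → best response D.
Player 1 against b4: payoffs -4, 1, 3, -3 → best response C.
Player 2 against A: payoffs 1, 5, -4, -5 → best response b2.
Player 2 against B: payoffs -2, -3, -4, 1 → best response b4.
Player 2 against C: payoffs -1, 4, -2, -4 → best response b2.
Player 2 against D: payoffs 4, -4, 5, 0 → best response b3.
Mutual best responses: (C, b2); (D, b3).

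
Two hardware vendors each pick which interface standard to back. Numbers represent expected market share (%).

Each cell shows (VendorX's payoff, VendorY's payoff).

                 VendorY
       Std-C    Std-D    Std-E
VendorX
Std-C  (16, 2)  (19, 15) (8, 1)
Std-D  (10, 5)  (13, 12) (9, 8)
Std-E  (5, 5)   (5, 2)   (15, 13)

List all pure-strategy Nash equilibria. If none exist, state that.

(Std-C, Std-C): VendorY can switch to Std-D (2 → 15). Not NE.
(Std-C, Std-D): VendorX gets 19, best alternative 13; VendorY gets 15, best alternative 2. No profitable deviation — NE.
(Std-C, Std-E): VendorX can switch to Std-D (8 → 9). Not NE.
(Std-D, Std-C): VendorX can switch to Std-C (10 → 16). Not NE.
(Std-D, Std-D): VendorX can switch to Std-C (13 → 19). Not NE.
(Std-D, Std-E): VendorX can switch to Std-E (9 → 15). Not NE.
(Std-E, Std-C): VendorX can switch to Std-C (5 → 16). Not NE.
(Std-E, Std-D): VendorX can switch to Std-C (5 → 19). Not NE.
(Std-E, Std-E): VendorX gets 15, best alternative 9; VendorY gets 13, best alternative 5. No profitable deviation — NE.

(Std-C, Std-D), (Std-E, Std-E)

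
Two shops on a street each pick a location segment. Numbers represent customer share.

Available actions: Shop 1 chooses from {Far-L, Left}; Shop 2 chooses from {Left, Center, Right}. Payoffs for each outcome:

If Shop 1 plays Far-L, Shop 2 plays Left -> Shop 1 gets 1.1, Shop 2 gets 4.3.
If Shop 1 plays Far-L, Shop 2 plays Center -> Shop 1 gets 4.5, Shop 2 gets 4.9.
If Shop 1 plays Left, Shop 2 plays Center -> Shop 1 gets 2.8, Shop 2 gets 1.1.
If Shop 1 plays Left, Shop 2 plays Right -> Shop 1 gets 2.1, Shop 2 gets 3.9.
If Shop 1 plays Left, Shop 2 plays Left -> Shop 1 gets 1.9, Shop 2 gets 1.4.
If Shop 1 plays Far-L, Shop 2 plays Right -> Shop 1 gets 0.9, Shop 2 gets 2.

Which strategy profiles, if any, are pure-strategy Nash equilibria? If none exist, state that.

Shop 1 against Left: payoffs 1.1, 1.9 → best response Left.
Shop 1 against Center: payoffs 4.5, 2.8 → best response Far-L.
Shop 1 against Right: payoffs 0.9, 2.1 → best response Left.
Shop 2 against Far-L: payoffs 4.3, 4.9, 2 → best response Center.
Shop 2 against Left: payoffs 1.4, 1.1, 3.9 → best response Right.
Mutual best responses: (Far-L, Center); (Left, Right).

The pure Nash equilibria are (Far-L, Center); (Left, Right).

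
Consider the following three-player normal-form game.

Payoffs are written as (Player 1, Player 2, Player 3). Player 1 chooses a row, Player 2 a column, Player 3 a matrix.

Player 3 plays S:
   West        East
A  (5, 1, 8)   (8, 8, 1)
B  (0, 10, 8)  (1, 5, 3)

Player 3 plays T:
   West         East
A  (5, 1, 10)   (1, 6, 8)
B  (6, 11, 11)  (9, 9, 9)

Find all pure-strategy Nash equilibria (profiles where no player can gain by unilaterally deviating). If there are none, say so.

(B, West, T)

Player 1 against (West, S): payoffs 5, 0 → best response A.
Player 1 against (West, T): payoffs 5, 6 → best response B.
Player 1 against (East, S): payoffs 8, 1 → best response A.
Player 1 against (East, T): payoffs 1, 9 → best response B.
Player 2 against (A, S): payoffs 1, 8 → best response East.
Player 2 against (A, T): payoffs 1, 6 → best response East.
Player 2 against (B, S): payoffs 10, 5 → best response West.
Player 2 against (B, T): payoffs 11, 9 → best response West.
Player 3 against (A, West): payoffs 8, 10 → best response T.
Player 3 against (A, East): payoffs 1, 8 → best response T.
Player 3 against (B, West): payoffs 8, 11 → best response T.
Player 3 against (B, East): payoffs 3, 9 → best response T.
Mutual best responses: (B, West, T).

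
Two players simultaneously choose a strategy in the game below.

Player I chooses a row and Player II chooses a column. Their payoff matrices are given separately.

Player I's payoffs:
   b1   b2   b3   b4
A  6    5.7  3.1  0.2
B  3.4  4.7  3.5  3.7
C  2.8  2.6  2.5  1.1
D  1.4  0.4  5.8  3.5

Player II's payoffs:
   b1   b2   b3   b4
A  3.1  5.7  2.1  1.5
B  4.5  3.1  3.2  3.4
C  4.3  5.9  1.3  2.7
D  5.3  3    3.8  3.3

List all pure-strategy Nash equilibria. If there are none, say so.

The unique pure-strategy Nash equilibrium is (A, b2).

Player I against b1: payoffs 6, 3.4, 2.8, 1.4 → best response A.
Player I against b2: payoffs 5.7, 4.7, 2.6, 0.4 → best response A.
Player I against b3: payoffs 3.1, 3.5, 2.5, 5.8 → best response D.
Player I against b4: payoffs 0.2, 3.7, 1.1, 3.5 → best response B.
Player II against A: payoffs 3.1, 5.7, 2.1, 1.5 → best response b2.
Player II against B: payoffs 4.5, 3.1, 3.2, 3.4 → best response b1.
Player II against C: payoffs 4.3, 5.9, 1.3, 2.7 → best response b2.
Player II against D: payoffs 5.3, 3, 3.8, 3.3 → best response b1.
Mutual best responses: (A, b2).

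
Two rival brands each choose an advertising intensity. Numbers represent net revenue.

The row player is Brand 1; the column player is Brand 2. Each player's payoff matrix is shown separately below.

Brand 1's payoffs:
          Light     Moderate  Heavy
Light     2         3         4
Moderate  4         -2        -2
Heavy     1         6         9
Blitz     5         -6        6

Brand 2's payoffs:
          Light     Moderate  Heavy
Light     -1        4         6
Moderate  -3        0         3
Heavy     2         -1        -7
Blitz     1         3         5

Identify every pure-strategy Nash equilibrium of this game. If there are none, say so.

For each player, find the best response to each opponent profile; mutual best responses are the pure NE.
Brand 1 against Light: payoffs 2, 4, 1, 5 → best response Blitz.
Brand 1 against Moderate: payoffs 3, -2, 6, -6 → best response Heavy.
Brand 1 against Heavy: payoffs 4, -2, 9, 6 → best response Heavy.
Brand 2 against Light: payoffs -1, 4, 6 → best response Heavy.
Brand 2 against Moderate: payoffs -3, 0, 3 → best response Heavy.
Brand 2 against Heavy: payoffs 2, -1, -7 → best response Light.
Brand 2 against Blitz: payoffs 1, 3, 5 → best response Heavy.
No profile is a mutual best response for all players.

There is no pure-strategy Nash equilibrium.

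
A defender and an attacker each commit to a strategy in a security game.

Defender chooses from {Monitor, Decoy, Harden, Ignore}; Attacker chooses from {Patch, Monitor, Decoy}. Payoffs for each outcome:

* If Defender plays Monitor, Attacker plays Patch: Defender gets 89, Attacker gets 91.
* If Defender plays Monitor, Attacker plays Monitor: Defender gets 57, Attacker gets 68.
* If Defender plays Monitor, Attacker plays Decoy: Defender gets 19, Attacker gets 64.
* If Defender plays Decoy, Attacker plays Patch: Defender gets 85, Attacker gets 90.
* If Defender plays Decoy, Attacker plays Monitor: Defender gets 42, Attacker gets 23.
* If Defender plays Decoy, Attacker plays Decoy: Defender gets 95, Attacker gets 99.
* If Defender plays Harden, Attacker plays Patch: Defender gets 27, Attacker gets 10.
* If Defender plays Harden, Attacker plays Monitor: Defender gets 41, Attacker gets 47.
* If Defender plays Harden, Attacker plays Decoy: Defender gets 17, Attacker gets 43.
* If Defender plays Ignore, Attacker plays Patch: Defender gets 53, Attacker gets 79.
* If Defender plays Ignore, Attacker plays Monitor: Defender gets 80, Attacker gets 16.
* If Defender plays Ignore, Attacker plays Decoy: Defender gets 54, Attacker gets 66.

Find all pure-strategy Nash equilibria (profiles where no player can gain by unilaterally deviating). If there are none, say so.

Mark each player's best response to every combination of opponents' strategies; a profile where every player is best-responding is a pure Nash equilibrium.
Defender against Patch: payoffs 89, 85, 27, 53 → best response Monitor.
Defender against Monitor: payoffs 57, 42, 41, 80 → best response Ignore.
Defender against Decoy: payoffs 19, 95, 17, 54 → best response Decoy.
Attacker against Monitor: payoffs 91, 68, 64 → best response Patch.
Attacker against Decoy: payoffs 90, 23, 99 → best response Decoy.
Attacker against Harden: payoffs 10, 47, 43 → best response Monitor.
Attacker against Ignore: payoffs 79, 16, 66 → best response Patch.
Mutual best responses: (Monitor, Patch); (Decoy, Decoy).

Pure-strategy Nash equilibria: (Monitor, Patch) and (Decoy, Decoy)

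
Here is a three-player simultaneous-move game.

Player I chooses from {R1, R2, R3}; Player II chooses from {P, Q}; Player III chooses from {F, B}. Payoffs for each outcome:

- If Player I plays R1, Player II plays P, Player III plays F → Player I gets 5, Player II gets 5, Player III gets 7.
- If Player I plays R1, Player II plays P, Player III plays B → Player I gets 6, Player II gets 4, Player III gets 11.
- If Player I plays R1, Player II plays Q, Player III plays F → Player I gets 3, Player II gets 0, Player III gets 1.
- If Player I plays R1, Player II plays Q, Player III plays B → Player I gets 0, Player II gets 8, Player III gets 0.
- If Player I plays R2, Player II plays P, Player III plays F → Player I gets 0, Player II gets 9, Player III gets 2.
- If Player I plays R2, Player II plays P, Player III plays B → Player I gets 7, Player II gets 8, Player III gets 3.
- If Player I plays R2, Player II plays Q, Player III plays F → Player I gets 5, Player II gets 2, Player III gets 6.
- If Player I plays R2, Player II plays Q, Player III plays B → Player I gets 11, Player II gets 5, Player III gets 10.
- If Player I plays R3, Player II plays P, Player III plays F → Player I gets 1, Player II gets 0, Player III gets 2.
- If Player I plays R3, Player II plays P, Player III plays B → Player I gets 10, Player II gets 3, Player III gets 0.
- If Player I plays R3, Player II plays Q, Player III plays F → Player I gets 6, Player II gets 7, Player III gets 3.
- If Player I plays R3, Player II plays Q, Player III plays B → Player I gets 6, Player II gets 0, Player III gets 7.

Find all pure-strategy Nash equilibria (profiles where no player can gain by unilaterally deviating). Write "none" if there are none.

There is no pure-strategy Nash equilibrium.

For each player, find the best response to each opponent profile; mutual best responses are the pure NE.
Player I against (P, F): payoffs 5, 0, 1 → best response R1.
Player I against (P, B): payoffs 6, 7, 10 → best response R3.
Player I against (Q, F): payoffs 3, 5, 6 → best response R3.
Player I against (Q, B): payoffs 0, 11, 6 → best response R2.
Player II against (R1, F): payoffs 5, 0 → best response P.
Player II against (R1, B): payoffs 4, 8 → best response Q.
Player II against (R2, F): payoffs 9, 2 → best response P.
Player II against (R2, B): payoffs 8, 5 → best response P.
Player II against (R3, F): payoffs 0, 7 → best response Q.
Player II against (R3, B): payoffs 3, 0 → best response P.
Player III against (R1, P): payoffs 7, 11 → best response B.
Player III against (R1, Q): payoffs 1, 0 → best response F.
Player III against (R2, P): payoffs 2, 3 → best response B.
Player III against (R2, Q): payoffs 6, 10 → best response B.
Player III against (R3, P): payoffs 2, 0 → best response F.
Player III against (R3, Q): payoffs 3, 7 → best response B.
No profile is a mutual best response for all players.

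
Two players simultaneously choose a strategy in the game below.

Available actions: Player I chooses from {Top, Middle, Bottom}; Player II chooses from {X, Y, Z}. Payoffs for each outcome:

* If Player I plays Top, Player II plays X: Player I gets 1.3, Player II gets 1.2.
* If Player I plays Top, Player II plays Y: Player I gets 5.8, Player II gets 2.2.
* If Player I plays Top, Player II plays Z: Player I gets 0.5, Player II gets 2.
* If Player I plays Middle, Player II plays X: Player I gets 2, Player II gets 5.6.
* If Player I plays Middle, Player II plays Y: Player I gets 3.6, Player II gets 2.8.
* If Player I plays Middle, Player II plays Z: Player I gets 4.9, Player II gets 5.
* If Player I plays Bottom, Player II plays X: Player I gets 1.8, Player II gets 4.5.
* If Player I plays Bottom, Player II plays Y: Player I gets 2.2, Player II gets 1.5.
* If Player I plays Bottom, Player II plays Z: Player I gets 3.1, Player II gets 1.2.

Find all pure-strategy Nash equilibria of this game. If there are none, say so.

The pure Nash equilibria are (Top, Y) and (Middle, X).

(Top, X): Player I can switch to Middle (1.3 → 2). Not NE.
(Top, Y): Player I gets 5.8, best alternative 3.6; Player II gets 2.2, best alternative 2. No profitable deviation — NE.
(Top, Z): Player I can switch to Middle (0.5 → 4.9). Not NE.
(Middle, X): Player I gets 2, best alternative 1.8; Player II gets 5.6, best alternative 5. No profitable deviation — NE.
(Middle, Y): Player I can switch to Top (3.6 → 5.8). Not NE.
(Middle, Z): Player II can switch to X (5 → 5.6). Not NE.
(Bottom, X): Player I can switch to Middle (1.8 → 2). Not NE.
(Bottom, Y): Player I can switch to Top (2.2 → 5.8). Not NE.
(Bottom, Z): Player I can switch to Middle (3.1 → 4.9). Not NE.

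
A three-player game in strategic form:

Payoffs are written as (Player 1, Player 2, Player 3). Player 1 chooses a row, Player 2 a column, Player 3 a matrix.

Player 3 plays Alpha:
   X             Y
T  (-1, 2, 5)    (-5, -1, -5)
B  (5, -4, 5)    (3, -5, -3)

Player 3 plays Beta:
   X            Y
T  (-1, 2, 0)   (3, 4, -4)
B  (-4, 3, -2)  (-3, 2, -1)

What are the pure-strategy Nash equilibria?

Player 1 against (X, Alpha): payoffs -1, 5 → best response B.
Player 1 against (X, Beta): payoffs -1, -4 → best response T.
Player 1 against (Y, Alpha): payoffs -5, 3 → best response B.
Player 1 against (Y, Beta): payoffs 3, -3 → best response T.
Player 2 against (T, Alpha): payoffs 2, -1 → best response X.
Player 2 against (T, Beta): payoffs 2, 4 → best response Y.
Player 2 against (B, Alpha): payoffs -4, -5 → best response X.
Player 2 against (B, Beta): payoffs 3, 2 → best response X.
Player 3 against (T, X): payoffs 5, 0 → best response Alpha.
Player 3 against (T, Y): payoffs -5, -4 → best response Beta.
Player 3 against (B, X): payoffs 5, -2 → best response Alpha.
Player 3 against (B, Y): payoffs -3, -1 → best response Beta.
Mutual best responses: (T, Y, Beta); (B, X, Alpha).

(T, Y, Beta); (B, X, Alpha)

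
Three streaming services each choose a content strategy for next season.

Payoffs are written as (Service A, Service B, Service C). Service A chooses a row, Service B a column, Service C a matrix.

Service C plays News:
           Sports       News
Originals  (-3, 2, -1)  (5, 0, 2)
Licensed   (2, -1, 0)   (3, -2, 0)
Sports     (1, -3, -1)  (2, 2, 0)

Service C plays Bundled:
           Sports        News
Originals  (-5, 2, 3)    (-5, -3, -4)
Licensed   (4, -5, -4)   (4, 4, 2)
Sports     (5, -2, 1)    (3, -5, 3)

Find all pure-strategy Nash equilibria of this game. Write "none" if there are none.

The pure Nash equilibria are (Licensed, Sports, News), (Licensed, News, Bundled), (Sports, Sports, Bundled).

Service A against (Sports, News): payoffs -3, 2, 1 → best response Licensed.
Service A against (Sports, Bundled): payoffs -5, 4, 5 → best response Sports.
Service A against (News, News): payoffs 5, 3, 2 → best response Originals.
Service A against (News, Bundled): payoffs -5, 4, 3 → best response Licensed.
Service B against (Originals, News): payoffs 2, 0 → best response Sports.
Service B against (Originals, Bundled): payoffs 2, -3 → best response Sports.
Service B against (Licensed, News): payoffs -1, -2 → best response Sports.
Service B against (Licensed, Bundled): payoffs -5, 4 → best response News.
Service B against (Sports, News): payoffs -3, 2 → best response News.
Service B against (Sports, Bundled): payoffs -2, -5 → best response Sports.
Service C against (Originals, Sports): payoffs -1, 3 → best response Bundled.
Service C against (Originals, News): payoffs 2, -4 → best response News.
Service C against (Licensed, Sports): payoffs 0, -4 → best response News.
Service C against (Licensed, News): payoffs 0, 2 → best response Bundled.
Service C against (Sports, Sports): payoffs -1, 1 → best response Bundled.
Service C against (Sports, News): payoffs 0, 3 → best response Bundled.
Mutual best responses: (Licensed, Sports, News); (Licensed, News, Bundled); (Sports, Sports, Bundled).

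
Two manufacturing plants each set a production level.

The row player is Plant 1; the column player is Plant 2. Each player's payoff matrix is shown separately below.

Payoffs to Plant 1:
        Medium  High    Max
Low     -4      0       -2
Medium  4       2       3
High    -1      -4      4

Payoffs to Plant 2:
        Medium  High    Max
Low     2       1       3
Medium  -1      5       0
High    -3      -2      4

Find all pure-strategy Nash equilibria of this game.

Mark each player's best response to every combination of opponents' strategies; a profile where every player is best-responding is a pure Nash equilibrium.
Plant 1 against Medium: payoffs -4, 4, -1 → best response Medium.
Plant 1 against High: payoffs 0, 2, -4 → best response Medium.
Plant 1 against Max: payoffs -2, 3, 4 → best response High.
Plant 2 against Low: payoffs 2, 1, 3 → best response Max.
Plant 2 against Medium: payoffs -1, 5, 0 → best response High.
Plant 2 against High: payoffs -3, -2, 4 → best response Max.
Mutual best responses: (Medium, High); (High, Max).

Pure-strategy Nash equilibria: (Medium, High), (High, Max)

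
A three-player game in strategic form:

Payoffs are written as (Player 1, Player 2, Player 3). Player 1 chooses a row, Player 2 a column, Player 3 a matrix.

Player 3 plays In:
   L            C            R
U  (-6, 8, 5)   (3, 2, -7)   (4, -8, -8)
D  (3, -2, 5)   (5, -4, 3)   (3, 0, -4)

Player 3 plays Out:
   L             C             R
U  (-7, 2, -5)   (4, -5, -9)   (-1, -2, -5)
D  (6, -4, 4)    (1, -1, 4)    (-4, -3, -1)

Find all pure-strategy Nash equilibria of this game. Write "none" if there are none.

Player 1 against (L, In): payoffs -6, 3 → best response D.
Player 1 against (L, Out): payoffs -7, 6 → best response D.
Player 1 against (C, In): payoffs 3, 5 → best response D.
Player 1 against (C, Out): payoffs 4, 1 → best response U.
Player 1 against (R, In): payoffs 4, 3 → best response U.
Player 1 against (R, Out): payoffs -1, -4 → best response U.
Player 2 against (U, In): payoffs 8, 2, -8 → best response L.
Player 2 against (U, Out): payoffs 2, -5, -2 → best response L.
Player 2 against (D, In): payoffs -2, -4, 0 → best response R.
Player 2 against (D, Out): payoffs -4, -1, -3 → best response C.
Player 3 against (U, L): payoffs 5, -5 → best response In.
Player 3 against (U, C): payoffs -7, -9 → best response In.
Player 3 against (U, R): payoffs -8, -5 → best response Out.
Player 3 against (D, L): payoffs 5, 4 → best response In.
Player 3 against (D, C): payoffs 3, 4 → best response Out.
Player 3 against (D, R): payoffs -4, -1 → best response Out.
No profile is a mutual best response for all players.

This game has no pure Nash equilibrium.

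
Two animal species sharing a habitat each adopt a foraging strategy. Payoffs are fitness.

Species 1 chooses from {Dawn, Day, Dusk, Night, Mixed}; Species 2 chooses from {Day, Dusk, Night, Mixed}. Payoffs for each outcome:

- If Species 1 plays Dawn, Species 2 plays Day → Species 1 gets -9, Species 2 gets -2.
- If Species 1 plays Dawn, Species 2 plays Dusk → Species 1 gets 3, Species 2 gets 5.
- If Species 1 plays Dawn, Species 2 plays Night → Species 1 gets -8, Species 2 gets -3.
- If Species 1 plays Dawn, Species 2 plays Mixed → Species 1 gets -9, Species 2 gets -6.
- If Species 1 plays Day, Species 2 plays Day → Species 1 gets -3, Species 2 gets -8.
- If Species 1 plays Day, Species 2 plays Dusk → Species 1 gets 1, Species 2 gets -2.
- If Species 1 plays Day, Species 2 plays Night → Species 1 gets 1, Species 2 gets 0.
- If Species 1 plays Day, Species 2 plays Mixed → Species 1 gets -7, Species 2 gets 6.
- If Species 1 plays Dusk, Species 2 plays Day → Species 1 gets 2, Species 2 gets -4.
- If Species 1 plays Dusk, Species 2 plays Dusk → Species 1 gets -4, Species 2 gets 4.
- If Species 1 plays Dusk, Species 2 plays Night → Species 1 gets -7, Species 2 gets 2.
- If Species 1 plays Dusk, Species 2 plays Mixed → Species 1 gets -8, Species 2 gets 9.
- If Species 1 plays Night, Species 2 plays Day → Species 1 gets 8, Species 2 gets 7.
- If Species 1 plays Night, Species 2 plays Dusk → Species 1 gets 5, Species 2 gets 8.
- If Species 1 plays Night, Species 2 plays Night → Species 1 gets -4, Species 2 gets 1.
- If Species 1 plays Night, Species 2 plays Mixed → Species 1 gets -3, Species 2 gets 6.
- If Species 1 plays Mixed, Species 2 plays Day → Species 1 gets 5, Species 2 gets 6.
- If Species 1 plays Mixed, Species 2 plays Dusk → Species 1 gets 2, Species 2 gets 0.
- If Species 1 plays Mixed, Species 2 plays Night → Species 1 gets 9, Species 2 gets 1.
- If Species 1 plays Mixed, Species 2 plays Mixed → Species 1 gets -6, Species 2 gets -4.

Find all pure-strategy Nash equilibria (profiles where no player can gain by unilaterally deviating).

Species 1 against Day: payoffs -9, -3, 2, 8, 5 → best response Night.
Species 1 against Dusk: payoffs 3, 1, -4, 5, 2 → best response Night.
Species 1 against Night: payoffs -8, 1, -7, -4, 9 → best response Mixed.
Species 1 against Mixed: payoffs -9, -7, -8, -3, -6 → best response Night.
Species 2 against Dawn: payoffs -2, 5, -3, -6 → best response Dusk.
Species 2 against Day: payoffs -8, -2, 0, 6 → best response Mixed.
Species 2 against Dusk: payoffs -4, 4, 2, 9 → best response Mixed.
Species 2 against Night: payoffs 7, 8, 1, 6 → best response Dusk.
Species 2 against Mixed: payoffs 6, 0, 1, -4 → best response Day.
Mutual best responses: (Night, Dusk).

The unique pure-strategy Nash equilibrium is (Night, Dusk).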